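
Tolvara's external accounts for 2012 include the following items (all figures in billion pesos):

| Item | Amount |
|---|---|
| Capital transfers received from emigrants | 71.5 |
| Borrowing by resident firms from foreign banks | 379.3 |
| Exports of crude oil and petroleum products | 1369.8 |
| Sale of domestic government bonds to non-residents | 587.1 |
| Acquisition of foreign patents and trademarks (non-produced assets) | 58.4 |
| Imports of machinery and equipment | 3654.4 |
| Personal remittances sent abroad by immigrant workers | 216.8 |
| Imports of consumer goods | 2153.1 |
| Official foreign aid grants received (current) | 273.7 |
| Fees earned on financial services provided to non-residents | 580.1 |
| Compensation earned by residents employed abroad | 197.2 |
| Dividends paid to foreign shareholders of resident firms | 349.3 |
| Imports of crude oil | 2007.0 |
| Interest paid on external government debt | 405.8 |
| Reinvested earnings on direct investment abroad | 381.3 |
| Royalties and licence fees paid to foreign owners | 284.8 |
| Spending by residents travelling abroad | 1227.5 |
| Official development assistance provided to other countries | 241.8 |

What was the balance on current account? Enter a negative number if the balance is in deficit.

Goods: 1369.8 - 2007.0 - 2153.1 - 3654.4 = -6444.7
Services: -1227.5 + 580.1 - 284.8 = -932.2
Primary income: -349.3 - 405.8 + 381.3 + 197.2 = -176.6
Secondary income: -216.8 + 273.7 - 241.8 = -184.9
Current account = (-6444.7) + (-932.2) + (-176.6) + (-184.9) = -7738.4
(Excluded from the current account — capital account: capital transfers received from emigrants 71.5, acquisition of foreign patents and trademarks (non-produced assets) 58.4; financial account: borrowing by resident firms from foreign banks 379.3, sale of domestic government bonds to non-residents 587.1.)

-7738.4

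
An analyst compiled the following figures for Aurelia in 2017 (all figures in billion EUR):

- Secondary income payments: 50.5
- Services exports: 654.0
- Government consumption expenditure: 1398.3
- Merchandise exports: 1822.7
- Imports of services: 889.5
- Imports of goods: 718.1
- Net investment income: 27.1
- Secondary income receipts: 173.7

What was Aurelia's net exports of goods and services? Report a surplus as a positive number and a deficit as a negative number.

Goods balance = 1822.7 - 718.1 = 1104.6
Services balance = 654.0 - 889.5 = -235.5
Trade balance (goods + services) = 1104.6 + (-235.5) = 869.1

869.1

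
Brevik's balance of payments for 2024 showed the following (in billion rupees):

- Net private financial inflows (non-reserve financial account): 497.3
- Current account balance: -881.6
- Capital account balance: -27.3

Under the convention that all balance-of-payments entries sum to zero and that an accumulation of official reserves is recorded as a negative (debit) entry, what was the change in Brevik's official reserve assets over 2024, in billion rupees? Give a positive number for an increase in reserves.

Official reserve transactions balance = -((-881.6) + (-27.3) + 497.3) = 411.6
An accumulation of reserves is recorded as a debit (negative entry), so the change in the stock of reserves is the negative of that balance.
Change in official reserves = -(411.6) = -411.6

-411.6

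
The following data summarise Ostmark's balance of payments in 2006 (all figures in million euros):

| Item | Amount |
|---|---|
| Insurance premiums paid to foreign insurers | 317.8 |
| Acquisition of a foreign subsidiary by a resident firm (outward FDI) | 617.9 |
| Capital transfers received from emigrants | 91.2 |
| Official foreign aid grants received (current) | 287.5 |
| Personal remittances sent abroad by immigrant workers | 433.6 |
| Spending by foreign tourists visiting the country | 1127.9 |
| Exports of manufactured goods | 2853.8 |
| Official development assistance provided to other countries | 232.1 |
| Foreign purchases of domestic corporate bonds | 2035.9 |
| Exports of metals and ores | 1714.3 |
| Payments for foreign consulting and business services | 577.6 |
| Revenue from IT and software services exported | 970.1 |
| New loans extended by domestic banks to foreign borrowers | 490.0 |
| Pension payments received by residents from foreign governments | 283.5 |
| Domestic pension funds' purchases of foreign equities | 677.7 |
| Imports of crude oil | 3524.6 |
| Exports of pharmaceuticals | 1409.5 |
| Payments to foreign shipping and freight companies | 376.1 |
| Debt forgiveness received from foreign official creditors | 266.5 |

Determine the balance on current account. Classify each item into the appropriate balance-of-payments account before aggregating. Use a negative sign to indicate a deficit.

Goods: 1409.5 - 3524.6 + 2853.8 + 1714.3 = 2453.0
Services: -317.8 - 577.6 - 376.1 + 970.1 + 1127.9 = 826.5
Secondary income: -232.1 - 433.6 + 287.5 + 283.5 = -94.7
Current account = 2453.0 + 826.5 + (-94.7) = 3184.8
(Excluded from the current account — financial account: acquisition of a foreign subsidiary by a resident firm (outward FDI) 617.9, foreign purchases of domestic corporate bonds 2035.9, new loans extended by domestic banks to foreign borrowers 490.0, domestic pension funds' purchases of foreign equities 677.7; capital account: capital transfers received from emigrants 91.2, debt forgiveness received from foreign official creditors 266.5.)

3184.8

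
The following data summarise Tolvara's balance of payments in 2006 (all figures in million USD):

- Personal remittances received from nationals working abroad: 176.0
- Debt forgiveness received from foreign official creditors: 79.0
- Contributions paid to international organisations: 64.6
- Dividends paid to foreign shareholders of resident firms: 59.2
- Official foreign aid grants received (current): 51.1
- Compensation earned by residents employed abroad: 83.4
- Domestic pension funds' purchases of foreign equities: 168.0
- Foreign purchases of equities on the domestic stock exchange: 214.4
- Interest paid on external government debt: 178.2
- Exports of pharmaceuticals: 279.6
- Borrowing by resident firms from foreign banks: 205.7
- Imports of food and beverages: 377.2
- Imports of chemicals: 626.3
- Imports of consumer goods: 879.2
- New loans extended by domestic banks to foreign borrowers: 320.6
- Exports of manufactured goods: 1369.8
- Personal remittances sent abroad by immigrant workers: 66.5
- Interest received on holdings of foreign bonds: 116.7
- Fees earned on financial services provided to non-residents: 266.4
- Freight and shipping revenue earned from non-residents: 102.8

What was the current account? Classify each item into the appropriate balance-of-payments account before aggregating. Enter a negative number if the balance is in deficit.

194.6

Goods: -377.2 + 1369.8 - 626.3 - 879.2 + 279.6 = -233.3
Services: 266.4 + 102.8 = 369.2
Primary income: 116.7 - 59.2 - 178.2 + 83.4 = -37.3
Secondary income: -66.5 - 64.6 + 51.1 + 176.0 = 96.0
Current account = (-233.3) + 369.2 + (-37.3) + 96.0 = 194.6
(Excluded from the current account — capital account: debt forgiveness received from foreign official creditors 79.0; financial account: domestic pension funds' purchases of foreign equities 168.0, foreign purchases of equities on the domestic stock exchange 214.4, borrowing by resident firms from foreign banks 205.7, new loans extended by domestic banks to foreign borrowers 320.6.)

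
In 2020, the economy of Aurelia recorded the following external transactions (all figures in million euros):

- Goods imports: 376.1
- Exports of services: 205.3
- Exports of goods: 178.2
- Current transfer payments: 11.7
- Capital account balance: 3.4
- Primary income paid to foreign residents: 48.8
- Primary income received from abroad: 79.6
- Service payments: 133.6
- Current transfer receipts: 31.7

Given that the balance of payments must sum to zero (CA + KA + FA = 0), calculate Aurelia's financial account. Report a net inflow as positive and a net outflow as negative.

Goods balance = 178.2 - 376.1 = -197.9
Services balance = 205.3 - 133.6 = 71.7
Trade balance (goods + services) = -197.9 + 71.7 = -126.2
Net primary income = 79.6 - 48.8 = 30.8
Net secondary income = 31.7 - 11.7 = 20.0
Current account = -126.2 + 30.8 + 20.0 = -75.4
Financial account = -(-75.4 + 3.4) = 72.0

72.0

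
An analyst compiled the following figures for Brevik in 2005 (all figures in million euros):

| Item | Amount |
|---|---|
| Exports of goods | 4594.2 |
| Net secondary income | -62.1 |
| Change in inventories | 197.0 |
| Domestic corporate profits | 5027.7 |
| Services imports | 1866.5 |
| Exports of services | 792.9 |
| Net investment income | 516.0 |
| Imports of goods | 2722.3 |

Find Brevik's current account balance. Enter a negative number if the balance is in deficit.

Goods balance = 4594.2 - 2722.3 = 1871.9
Services balance = 792.9 - 1866.5 = -1073.6
Trade balance (goods + services) = 1871.9 + (-1073.6) = 798.3
Net primary income = 516.0
Net secondary income = -62.1
Current account = 798.3 + 516.0 + (-62.1) = 1252.2

1252.2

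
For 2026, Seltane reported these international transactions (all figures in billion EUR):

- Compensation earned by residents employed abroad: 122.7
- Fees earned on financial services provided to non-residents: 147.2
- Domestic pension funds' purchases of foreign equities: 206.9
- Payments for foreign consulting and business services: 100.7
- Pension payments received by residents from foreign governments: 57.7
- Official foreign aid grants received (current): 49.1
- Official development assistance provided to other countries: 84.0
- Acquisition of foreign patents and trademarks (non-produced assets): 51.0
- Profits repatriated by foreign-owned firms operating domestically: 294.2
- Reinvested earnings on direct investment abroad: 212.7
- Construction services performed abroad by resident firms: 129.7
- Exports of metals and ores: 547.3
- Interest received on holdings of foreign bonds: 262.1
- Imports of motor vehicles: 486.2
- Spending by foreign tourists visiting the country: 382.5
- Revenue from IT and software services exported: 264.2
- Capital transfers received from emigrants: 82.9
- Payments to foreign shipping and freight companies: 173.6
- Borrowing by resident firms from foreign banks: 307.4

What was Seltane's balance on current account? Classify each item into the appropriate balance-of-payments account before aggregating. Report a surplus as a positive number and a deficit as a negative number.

1036.5

Goods: -486.2 + 547.3 = 61.1
Services: 129.7 + 382.5 - 100.7 + 147.2 - 173.6 + 264.2 = 649.3
Primary income: -294.2 + 262.1 + 122.7 + 212.7 = 303.3
Secondary income: 49.1 + 57.7 - 84.0 = 22.8
Current account = 61.1 + 649.3 + 303.3 + 22.8 = 1036.5
(Excluded from the current account — financial account: domestic pension funds' purchases of foreign equities 206.9, borrowing by resident firms from foreign banks 307.4; capital account: acquisition of foreign patents and trademarks (non-produced assets) 51.0, capital transfers received from emigrants 82.9.)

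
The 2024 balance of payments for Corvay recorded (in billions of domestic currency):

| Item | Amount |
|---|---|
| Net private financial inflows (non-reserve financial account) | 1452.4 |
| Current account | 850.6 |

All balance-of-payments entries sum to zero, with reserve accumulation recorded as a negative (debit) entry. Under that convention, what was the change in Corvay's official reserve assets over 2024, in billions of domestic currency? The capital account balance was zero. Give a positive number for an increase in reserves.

2303.0

Official reserve transactions balance = -(850.6 + 1452.4) = -2303.0
An accumulation of reserves is recorded as a debit (negative entry), so the change in the stock of reserves is the negative of that balance.
Change in official reserves = -(-2303.0) = 2303.0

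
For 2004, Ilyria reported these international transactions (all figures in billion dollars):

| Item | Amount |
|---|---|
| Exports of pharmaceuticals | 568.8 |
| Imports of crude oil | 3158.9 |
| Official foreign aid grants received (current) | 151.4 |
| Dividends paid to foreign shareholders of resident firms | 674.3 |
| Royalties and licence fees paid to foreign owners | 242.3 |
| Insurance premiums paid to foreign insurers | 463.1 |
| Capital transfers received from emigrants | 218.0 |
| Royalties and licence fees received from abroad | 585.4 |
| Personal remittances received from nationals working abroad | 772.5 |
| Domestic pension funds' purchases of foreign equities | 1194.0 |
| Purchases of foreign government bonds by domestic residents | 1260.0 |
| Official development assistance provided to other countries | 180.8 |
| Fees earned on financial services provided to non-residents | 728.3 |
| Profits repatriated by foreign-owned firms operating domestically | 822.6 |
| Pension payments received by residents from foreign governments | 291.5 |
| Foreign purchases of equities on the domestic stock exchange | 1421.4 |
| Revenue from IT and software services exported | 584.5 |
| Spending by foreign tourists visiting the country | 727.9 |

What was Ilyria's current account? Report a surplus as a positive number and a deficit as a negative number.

Goods: 568.8 - 3158.9 = -2590.1
Services: 584.5 + 727.9 + 728.3 - 242.3 - 463.1 + 585.4 = 1920.7
Primary income: -822.6 - 674.3 = -1496.9
Secondary income: -180.8 + 291.5 + 772.5 + 151.4 = 1034.6
Current account = (-2590.1) + 1920.7 + (-1496.9) + 1034.6 = -1131.7
(Excluded from the current account — capital account: capital transfers received from emigrants 218.0; financial account: domestic pension funds' purchases of foreign equities 1194.0, purchases of foreign government bonds by domestic residents 1260.0, foreign purchases of equities on the domestic stock exchange 1421.4.)

-1131.7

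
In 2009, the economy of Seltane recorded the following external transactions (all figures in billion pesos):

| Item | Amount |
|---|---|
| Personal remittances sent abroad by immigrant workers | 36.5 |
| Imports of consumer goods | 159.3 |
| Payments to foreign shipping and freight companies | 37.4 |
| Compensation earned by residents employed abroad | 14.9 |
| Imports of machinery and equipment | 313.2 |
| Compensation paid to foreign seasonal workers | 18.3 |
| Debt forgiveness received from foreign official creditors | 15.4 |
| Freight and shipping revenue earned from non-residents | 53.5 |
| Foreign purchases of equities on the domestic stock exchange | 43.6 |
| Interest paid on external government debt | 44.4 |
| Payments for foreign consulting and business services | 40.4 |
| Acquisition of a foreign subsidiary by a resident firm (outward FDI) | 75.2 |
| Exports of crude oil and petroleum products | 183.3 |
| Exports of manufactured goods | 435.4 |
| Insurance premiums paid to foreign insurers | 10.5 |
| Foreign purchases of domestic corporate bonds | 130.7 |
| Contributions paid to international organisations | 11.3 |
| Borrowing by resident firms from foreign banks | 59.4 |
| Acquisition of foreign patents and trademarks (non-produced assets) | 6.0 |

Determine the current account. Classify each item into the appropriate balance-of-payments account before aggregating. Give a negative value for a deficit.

15.8

Goods: -159.3 + 435.4 + 183.3 - 313.2 = 146.2
Services: -40.4 - 37.4 - 10.5 + 53.5 = -34.8
Primary income: 14.9 - 44.4 - 18.3 = -47.8
Secondary income: -36.5 - 11.3 = -47.8
Current account = 146.2 + (-34.8) + (-47.8) + (-47.8) = 15.8
(Excluded from the current account — capital account: debt forgiveness received from foreign official creditors 15.4, acquisition of foreign patents and trademarks (non-produced assets) 6.0; financial account: foreign purchases of equities on the domestic stock exchange 43.6, acquisition of a foreign subsidiary by a resident firm (outward FDI) 75.2, foreign purchases of domestic corporate bonds 130.7, borrowing by resident firms from foreign banks 59.4.)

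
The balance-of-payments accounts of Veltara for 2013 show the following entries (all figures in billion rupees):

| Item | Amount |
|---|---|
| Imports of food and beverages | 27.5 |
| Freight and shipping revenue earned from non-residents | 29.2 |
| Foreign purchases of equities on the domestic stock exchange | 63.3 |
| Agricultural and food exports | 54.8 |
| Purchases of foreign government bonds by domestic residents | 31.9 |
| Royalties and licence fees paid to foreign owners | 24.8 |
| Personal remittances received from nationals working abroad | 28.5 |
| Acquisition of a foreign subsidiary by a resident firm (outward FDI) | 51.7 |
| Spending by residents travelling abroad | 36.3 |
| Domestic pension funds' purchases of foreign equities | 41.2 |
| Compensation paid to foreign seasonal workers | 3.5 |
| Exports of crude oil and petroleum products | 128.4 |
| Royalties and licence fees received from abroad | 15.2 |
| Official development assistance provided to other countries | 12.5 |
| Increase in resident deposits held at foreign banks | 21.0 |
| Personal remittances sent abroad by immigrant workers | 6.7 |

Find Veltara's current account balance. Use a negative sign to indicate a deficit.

144.8

Goods: -27.5 + 128.4 + 54.8 = 155.7
Services: -36.3 + 29.2 + 15.2 - 24.8 = -16.7
Primary income: -3.5
Secondary income: -12.5 - 6.7 + 28.5 = 9.3
Current account = 155.7 + (-16.7) + (-3.5) + 9.3 = 144.8
(Excluded from the current account — financial account: foreign purchases of equities on the domestic stock exchange 63.3, purchases of foreign government bonds by domestic residents 31.9, acquisition of a foreign subsidiary by a resident firm (outward FDI) 51.7, domestic pension funds' purchases of foreign equities 41.2, increase in resident deposits held at foreign banks 21.0.)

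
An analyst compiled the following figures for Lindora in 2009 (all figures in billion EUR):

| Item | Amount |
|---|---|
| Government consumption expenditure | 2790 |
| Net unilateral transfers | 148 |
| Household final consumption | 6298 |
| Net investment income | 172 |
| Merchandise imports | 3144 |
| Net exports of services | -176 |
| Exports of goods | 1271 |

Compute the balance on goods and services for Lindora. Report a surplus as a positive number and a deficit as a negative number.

-2049

Goods balance = 1271 - 3144 = -1873
Services balance = -176
Trade balance (goods + services) = -1873 + (-176) = -2049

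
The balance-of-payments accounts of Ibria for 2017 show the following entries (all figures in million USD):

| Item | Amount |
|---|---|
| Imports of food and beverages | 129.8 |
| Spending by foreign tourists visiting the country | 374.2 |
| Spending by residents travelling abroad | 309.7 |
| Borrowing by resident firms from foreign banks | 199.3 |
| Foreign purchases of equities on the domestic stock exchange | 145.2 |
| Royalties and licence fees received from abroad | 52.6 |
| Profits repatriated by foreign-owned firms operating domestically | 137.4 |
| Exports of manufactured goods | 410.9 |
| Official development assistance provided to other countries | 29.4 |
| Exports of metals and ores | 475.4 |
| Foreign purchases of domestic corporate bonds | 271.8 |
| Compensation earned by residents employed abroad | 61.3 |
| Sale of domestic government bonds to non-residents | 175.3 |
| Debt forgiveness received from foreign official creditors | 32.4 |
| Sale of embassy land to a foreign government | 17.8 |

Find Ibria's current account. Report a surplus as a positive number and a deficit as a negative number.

768.1

Goods: 475.4 - 129.8 + 410.9 = 756.5
Services: -309.7 + 52.6 + 374.2 = 117.1
Primary income: 61.3 - 137.4 = -76.1
Secondary income: -29.4
Current account = 756.5 + 117.1 + (-76.1) + (-29.4) = 768.1
(Excluded from the current account — financial account: borrowing by resident firms from foreign banks 199.3, foreign purchases of equities on the domestic stock exchange 145.2, foreign purchases of domestic corporate bonds 271.8, sale of domestic government bonds to non-residents 175.3; capital account: debt forgiveness received from foreign official creditors 32.4, sale of embassy land to a foreign government 17.8.)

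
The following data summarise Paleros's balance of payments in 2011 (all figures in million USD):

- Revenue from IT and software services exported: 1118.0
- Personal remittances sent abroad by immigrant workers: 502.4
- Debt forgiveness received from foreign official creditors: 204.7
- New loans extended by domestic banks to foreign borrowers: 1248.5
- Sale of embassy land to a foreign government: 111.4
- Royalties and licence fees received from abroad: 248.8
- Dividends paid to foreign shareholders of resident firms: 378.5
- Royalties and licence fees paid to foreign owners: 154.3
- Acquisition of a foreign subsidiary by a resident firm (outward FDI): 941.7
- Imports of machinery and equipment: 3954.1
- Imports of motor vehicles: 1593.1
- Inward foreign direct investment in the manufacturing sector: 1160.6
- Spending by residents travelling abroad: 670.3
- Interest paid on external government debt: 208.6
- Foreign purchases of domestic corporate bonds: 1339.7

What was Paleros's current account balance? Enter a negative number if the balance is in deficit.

-6094.5

Goods: -3954.1 - 1593.1 = -5547.2
Services: 1118.0 + 248.8 - 670.3 - 154.3 = 542.2
Primary income: -378.5 - 208.6 = -587.1
Secondary income: -502.4
Current account = (-5547.2) + 542.2 + (-587.1) + (-502.4) = -6094.5
(Excluded from the current account — capital account: debt forgiveness received from foreign official creditors 204.7, sale of embassy land to a foreign government 111.4; financial account: new loans extended by domestic banks to foreign borrowers 1248.5, acquisition of a foreign subsidiary by a resident firm (outward FDI) 941.7, inward foreign direct investment in the manufacturing sector 1160.6, foreign purchases of domestic corporate bonds 1339.7.)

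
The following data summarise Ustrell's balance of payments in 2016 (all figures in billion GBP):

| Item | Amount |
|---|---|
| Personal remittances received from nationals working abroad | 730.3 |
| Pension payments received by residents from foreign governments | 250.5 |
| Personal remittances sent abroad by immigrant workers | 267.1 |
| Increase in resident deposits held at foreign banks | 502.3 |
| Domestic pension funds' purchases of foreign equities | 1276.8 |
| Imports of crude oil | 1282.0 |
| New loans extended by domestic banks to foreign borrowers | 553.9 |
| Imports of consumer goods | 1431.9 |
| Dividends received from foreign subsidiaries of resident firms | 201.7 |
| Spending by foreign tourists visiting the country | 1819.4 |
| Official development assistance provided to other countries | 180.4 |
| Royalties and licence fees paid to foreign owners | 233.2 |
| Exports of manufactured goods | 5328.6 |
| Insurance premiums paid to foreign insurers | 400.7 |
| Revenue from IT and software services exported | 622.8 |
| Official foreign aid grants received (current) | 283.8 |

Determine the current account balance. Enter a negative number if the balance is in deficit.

5441.8

Goods: -1431.9 - 1282.0 + 5328.6 = 2614.7
Services: -233.2 + 1819.4 - 400.7 + 622.8 = 1808.3
Primary income: 201.7
Secondary income: 250.5 - 267.1 + 283.8 - 180.4 + 730.3 = 817.1
Current account = 2614.7 + 1808.3 + 201.7 + 817.1 = 5441.8
(Excluded from the current account — financial account: increase in resident deposits held at foreign banks 502.3, domestic pension funds' purchases of foreign equities 1276.8, new loans extended by domestic banks to foreign borrowers 553.9.)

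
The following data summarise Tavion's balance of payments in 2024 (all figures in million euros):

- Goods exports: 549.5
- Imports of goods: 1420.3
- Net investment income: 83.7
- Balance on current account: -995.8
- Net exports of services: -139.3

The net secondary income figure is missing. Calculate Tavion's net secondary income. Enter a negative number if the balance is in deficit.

-69.4

Current account = goods balance + services balance + net primary income + net secondary income
Sum of the known components = -926.4
Net secondary income = CA - (known components) = -995.8 - (-926.4) = -69.4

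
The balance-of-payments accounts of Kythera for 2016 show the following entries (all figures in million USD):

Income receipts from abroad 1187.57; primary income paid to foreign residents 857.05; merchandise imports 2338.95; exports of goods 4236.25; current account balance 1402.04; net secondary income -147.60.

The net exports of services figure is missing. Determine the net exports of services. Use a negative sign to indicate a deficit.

Current account = goods balance + services balance + net primary income + net secondary income
Sum of the known components = 2080.22
Net exports of services = CA - (known components) = 1402.04 - 2080.22 = -678.18

-678.18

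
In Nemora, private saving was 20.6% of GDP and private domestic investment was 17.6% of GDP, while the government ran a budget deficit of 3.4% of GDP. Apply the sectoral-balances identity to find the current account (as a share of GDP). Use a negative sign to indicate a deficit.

By the sectoral-balances identity, CA = (S_private - I) + (T - G).
Private balance = 20.6 - 17.6 = 3.0
Government balance (T - G) = -3.4
CA = 3.0 + (-3.4) = -0.4

-0.4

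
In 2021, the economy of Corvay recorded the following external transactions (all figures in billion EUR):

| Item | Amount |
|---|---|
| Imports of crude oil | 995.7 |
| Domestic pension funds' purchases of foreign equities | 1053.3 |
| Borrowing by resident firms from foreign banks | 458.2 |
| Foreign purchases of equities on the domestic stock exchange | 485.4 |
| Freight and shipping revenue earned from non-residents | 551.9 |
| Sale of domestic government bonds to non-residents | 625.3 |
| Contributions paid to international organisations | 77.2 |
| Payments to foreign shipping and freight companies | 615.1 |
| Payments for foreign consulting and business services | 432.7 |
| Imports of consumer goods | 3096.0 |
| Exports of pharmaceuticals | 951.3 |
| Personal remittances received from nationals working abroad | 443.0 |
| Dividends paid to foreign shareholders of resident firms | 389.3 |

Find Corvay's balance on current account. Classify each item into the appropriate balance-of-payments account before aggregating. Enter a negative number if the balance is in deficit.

-3659.8

Goods: 951.3 - 3096.0 - 995.7 = -3140.4
Services: -615.1 + 551.9 - 432.7 = -495.9
Primary income: -389.3
Secondary income: 443.0 - 77.2 = 365.8
Current account = (-3140.4) + (-495.9) + (-389.3) + 365.8 = -3659.8
(Excluded from the current account — financial account: domestic pension funds' purchases of foreign equities 1053.3, borrowing by resident firms from foreign banks 458.2, foreign purchases of equities on the domestic stock exchange 485.4, sale of domestic government bonds to non-residents 625.3.)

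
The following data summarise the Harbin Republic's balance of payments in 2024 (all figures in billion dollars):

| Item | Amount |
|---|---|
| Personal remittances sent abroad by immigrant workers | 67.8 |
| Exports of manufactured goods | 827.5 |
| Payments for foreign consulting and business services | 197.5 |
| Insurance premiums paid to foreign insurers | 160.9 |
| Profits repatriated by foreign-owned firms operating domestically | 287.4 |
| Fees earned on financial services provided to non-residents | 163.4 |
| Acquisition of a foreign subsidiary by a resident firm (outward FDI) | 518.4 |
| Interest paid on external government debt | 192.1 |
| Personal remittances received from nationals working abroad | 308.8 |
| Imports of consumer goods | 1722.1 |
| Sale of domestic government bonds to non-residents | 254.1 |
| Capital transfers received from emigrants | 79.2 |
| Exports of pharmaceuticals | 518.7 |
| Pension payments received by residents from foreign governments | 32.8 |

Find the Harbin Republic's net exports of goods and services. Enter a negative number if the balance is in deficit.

Goods: 827.5 + 518.7 - 1722.1 = -375.9
Services: -197.5 - 160.9 + 163.4 = -195.0
Trade balance = -375.9 + (-195.0) = -570.9
(Excluded from the trade balance — secondary income: personal remittances sent abroad by immigrant workers 67.8, personal remittances received from nationals working abroad 308.8, pension payments received by residents from foreign governments 32.8; primary income: profits repatriated by foreign-owned firms operating domestically 287.4, interest paid on external government debt 192.1; financial account: acquisition of a foreign subsidiary by a resident firm (outward FDI) 518.4, sale of domestic government bonds to non-residents 254.1; capital account: capital transfers received from emigrants 79.2.)

-570.9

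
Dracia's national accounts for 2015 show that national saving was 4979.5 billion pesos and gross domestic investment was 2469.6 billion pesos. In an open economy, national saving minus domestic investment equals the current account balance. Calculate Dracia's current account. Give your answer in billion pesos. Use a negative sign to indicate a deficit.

S - I = CA (net lending to the rest of the world).
CA = S - I = 4979.5 - 2469.6 = 2509.9

2509.9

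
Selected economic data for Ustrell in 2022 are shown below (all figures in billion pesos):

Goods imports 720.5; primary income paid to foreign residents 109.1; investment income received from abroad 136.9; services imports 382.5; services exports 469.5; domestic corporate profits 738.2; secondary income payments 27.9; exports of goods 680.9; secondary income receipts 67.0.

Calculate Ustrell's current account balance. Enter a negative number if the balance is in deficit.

114.3

Goods balance = 680.9 - 720.5 = -39.6
Services balance = 469.5 - 382.5 = 87.0
Trade balance (goods + services) = -39.6 + 87.0 = 47.4
Net primary income = 136.9 - 109.1 = 27.8
Net secondary income = 67.0 - 27.9 = 39.1
Current account = 47.4 + 27.8 + 39.1 = 114.3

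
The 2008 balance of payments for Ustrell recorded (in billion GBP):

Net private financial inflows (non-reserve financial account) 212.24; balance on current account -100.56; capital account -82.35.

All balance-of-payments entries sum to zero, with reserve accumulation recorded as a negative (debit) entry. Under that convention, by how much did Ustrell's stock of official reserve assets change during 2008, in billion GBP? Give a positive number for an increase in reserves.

29.33

Official reserve transactions balance = -((-100.56) + (-82.35) + 212.24) = -29.33
An accumulation of reserves is recorded as a debit (negative entry), so the change in the stock of reserves is the negative of that balance.
Change in official reserves = -(-29.33) = 29.33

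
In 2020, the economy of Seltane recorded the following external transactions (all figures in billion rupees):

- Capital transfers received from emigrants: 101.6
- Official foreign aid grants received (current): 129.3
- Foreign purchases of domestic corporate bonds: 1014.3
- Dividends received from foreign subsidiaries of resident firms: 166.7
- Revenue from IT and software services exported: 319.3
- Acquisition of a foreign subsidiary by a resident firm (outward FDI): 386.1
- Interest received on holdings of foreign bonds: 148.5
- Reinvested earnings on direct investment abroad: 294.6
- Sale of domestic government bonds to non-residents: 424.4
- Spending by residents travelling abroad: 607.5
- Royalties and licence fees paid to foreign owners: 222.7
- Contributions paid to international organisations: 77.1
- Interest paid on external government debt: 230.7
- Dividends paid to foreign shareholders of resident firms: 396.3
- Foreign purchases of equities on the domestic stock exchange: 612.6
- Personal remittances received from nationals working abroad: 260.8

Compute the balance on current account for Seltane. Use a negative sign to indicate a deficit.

-215.1

Services: -607.5 + 319.3 - 222.7 = -510.9
Primary income: 294.6 + 166.7 - 396.3 + 148.5 - 230.7 = -17.2
Secondary income: 129.3 - 77.1 + 260.8 = 313.0
Current account = (-510.9) + (-17.2) + 313.0 = -215.1
(Excluded from the current account — capital account: capital transfers received from emigrants 101.6; financial account: foreign purchases of domestic corporate bonds 1014.3, acquisition of a foreign subsidiary by a resident firm (outward FDI) 386.1, sale of domestic government bonds to non-residents 424.4, foreign purchases of equities on the domestic stock exchange 612.6.)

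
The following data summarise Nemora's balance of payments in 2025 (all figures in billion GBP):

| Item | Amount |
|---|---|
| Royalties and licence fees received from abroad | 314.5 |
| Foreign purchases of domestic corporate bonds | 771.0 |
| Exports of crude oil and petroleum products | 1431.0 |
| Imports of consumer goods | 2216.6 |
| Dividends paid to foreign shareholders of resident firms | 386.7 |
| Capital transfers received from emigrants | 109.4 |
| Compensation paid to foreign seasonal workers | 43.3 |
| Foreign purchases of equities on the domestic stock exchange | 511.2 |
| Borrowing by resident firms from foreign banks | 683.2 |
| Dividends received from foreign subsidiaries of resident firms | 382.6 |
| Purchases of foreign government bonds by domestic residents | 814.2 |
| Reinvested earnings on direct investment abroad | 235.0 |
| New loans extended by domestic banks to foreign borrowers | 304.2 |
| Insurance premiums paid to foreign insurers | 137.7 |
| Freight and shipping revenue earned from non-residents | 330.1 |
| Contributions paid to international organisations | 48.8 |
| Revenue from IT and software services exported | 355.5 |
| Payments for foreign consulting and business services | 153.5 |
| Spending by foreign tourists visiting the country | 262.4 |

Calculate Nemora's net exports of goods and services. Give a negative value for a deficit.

Goods: 1431.0 - 2216.6 = -785.6
Services: 314.5 + 262.4 + 330.1 + 355.5 - 153.5 - 137.7 = 971.3
Trade balance = -785.6 + 971.3 = 185.7
(Excluded from the trade balance — financial account: foreign purchases of domestic corporate bonds 771.0, foreign purchases of equities on the domestic stock exchange 511.2, borrowing by resident firms from foreign banks 683.2, purchases of foreign government bonds by domestic residents 814.2, new loans extended by domestic banks to foreign borrowers 304.2; primary income: dividends paid to foreign shareholders of resident firms 386.7, compensation paid to foreign seasonal workers 43.3, dividends received from foreign subsidiaries of resident firms 382.6, reinvested earnings on direct investment abroad 235.0; capital account: capital transfers received from emigrants 109.4; secondary income: contributions paid to international organisations 48.8.)

185.7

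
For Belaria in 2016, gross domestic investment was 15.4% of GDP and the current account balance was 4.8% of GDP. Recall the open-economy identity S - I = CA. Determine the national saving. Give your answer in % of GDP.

S = I + CA = 15.4 + 4.8 = 20.2

20.2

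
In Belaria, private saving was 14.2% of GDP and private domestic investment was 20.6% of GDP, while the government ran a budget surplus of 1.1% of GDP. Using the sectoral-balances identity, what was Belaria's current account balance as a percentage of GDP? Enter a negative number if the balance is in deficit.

By the sectoral-balances identity, CA = (S_private - I) + (T - G).
Private balance = 14.2 - 20.6 = -6.4
Government balance (T - G) = 1.1
CA = -6.4 + 1.1 = -5.3

-5.3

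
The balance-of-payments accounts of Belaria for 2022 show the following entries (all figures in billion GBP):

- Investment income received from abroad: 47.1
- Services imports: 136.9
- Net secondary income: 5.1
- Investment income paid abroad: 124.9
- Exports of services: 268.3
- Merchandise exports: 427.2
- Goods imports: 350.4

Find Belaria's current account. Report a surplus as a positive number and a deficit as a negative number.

Goods balance = 427.2 - 350.4 = 76.8
Services balance = 268.3 - 136.9 = 131.4
Trade balance (goods + services) = 76.8 + 131.4 = 208.2
Net primary income = 47.1 - 124.9 = -77.8
Net secondary income = 5.1
Current account = 208.2 + (-77.8) + 5.1 = 135.5

135.5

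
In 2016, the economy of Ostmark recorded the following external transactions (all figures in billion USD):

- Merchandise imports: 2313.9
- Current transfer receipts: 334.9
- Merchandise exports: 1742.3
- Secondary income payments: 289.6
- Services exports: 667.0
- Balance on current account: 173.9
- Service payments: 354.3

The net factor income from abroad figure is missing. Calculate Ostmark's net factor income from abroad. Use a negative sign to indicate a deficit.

387.5

Current account = goods balance + services balance + net primary income + net secondary income
Sum of the known components = -213.6
Net factor income from abroad = CA - (known components) = 173.9 - (-213.6) = 387.5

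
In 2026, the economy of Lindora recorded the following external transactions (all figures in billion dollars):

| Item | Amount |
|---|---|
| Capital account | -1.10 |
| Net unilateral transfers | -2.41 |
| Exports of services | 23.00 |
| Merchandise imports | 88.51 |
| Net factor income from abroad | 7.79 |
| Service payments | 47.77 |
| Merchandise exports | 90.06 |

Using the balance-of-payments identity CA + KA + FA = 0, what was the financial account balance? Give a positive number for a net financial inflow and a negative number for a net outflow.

Goods balance = 90.06 - 88.51 = 1.55
Services balance = 23.00 - 47.77 = -24.77
Trade balance (goods + services) = 1.55 + (-24.77) = -23.22
Net primary income = 7.79
Net secondary income = -2.41
Current account = -23.22 + 7.79 + (-2.41) = -17.84
Financial account = -(-17.84 + (-1.10)) = 18.94

18.94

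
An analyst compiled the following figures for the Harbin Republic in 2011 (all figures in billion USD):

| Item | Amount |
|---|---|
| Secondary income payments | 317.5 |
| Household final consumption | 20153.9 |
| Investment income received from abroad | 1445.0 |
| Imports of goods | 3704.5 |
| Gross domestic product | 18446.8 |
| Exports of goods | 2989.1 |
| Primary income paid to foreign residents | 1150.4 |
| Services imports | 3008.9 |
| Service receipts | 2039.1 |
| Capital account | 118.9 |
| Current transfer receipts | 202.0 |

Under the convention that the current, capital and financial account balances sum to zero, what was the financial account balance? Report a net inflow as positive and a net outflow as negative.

1387.2

Goods balance = 2989.1 - 3704.5 = -715.4
Services balance = 2039.1 - 3008.9 = -969.8
Trade balance (goods + services) = -715.4 + (-969.8) = -1685.2
Net primary income = 1445.0 - 1150.4 = 294.6
Net secondary income = 202.0 - 317.5 = -115.5
Current account = -1685.2 + 294.6 + (-115.5) = -1506.1
Financial account = -(-1506.1 + 118.9) = 1387.2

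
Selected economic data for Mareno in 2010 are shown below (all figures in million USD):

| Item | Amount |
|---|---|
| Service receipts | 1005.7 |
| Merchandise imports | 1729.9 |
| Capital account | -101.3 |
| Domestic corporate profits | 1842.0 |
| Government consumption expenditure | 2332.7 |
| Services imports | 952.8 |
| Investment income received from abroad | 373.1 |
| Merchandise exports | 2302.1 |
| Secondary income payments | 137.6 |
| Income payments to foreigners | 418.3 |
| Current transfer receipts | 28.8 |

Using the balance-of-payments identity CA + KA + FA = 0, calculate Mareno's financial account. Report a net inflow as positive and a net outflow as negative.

Goods balance = 2302.1 - 1729.9 = 572.2
Services balance = 1005.7 - 952.8 = 52.9
Trade balance (goods + services) = 572.2 + 52.9 = 625.1
Net primary income = 373.1 - 418.3 = -45.2
Net secondary income = 28.8 - 137.6 = -108.8
Current account = 625.1 + (-45.2) + (-108.8) = 471.1
Financial account = -(471.1 + (-101.3)) = -369.8

-369.8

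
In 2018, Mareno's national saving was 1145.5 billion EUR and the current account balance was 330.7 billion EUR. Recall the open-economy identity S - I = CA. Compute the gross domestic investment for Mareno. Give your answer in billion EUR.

814.8

I = S - CA = 1145.5 - 330.7 = 814.8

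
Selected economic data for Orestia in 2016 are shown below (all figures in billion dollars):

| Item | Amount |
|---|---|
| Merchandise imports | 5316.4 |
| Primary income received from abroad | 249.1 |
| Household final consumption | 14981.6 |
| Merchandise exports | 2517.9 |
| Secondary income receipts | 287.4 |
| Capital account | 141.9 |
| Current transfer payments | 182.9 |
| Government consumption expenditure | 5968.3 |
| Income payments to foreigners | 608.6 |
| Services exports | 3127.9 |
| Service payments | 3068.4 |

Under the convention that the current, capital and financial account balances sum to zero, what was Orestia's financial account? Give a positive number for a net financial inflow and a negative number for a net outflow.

Goods balance = 2517.9 - 5316.4 = -2798.5
Services balance = 3127.9 - 3068.4 = 59.5
Trade balance (goods + services) = -2798.5 + 59.5 = -2739.0
Net primary income = 249.1 - 608.6 = -359.5
Net secondary income = 287.4 - 182.9 = 104.5
Current account = -2739.0 + (-359.5) + 104.5 = -2994.0
Financial account = -(-2994.0 + 141.9) = 2852.1

2852.1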